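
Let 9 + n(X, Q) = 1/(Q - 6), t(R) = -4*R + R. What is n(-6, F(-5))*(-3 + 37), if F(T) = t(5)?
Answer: -6460/21 ≈ -307.62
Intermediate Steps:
t(R) = -3*R
F(T) = -15 (F(T) = -3*5 = -15)
n(X, Q) = -9 + 1/(-6 + Q) (n(X, Q) = -9 + 1/(Q - 6) = -9 + 1/(-6 + Q))
n(-6, F(-5))*(-3 + 37) = ((55 - 9*(-15))/(-6 - 15))*(-3 + 37) = ((55 + 135)/(-21))*34 = -1/21*190*34 = -190/21*34 = -6460/21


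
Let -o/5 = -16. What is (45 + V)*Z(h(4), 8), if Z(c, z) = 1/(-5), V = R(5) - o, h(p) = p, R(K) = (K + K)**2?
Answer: -13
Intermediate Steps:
R(K) = 4*K**2 (R(K) = (2*K)**2 = 4*K**2)
o = 80 (o = -5*(-16) = 80)
V = 20 (V = 4*5**2 - 1*80 = 4*25 - 80 = 100 - 80 = 20)
Z(c, z) = -1/5
(45 + V)*Z(h(4), 8) = (45 + 20)*(-1/5) = 65*(-1/5) = -13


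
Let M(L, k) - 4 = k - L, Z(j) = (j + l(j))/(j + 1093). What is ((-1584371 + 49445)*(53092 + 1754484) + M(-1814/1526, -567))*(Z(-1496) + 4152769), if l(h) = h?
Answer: -3542844928568673945542450/307489 ≈ -1.1522e+19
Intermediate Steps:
Z(j) = 2*j/(1093 + j) (Z(j) = (j + j)/(j + 1093) = (2*j)/(1093 + j) = 2*j/(1093 + j))
M(L, k) = 4 + k - L (M(L, k) = 4 + (k - L) = 4 + k - L)
((-1584371 + 49445)*(53092 + 1754484) + M(-1814/1526, -567))*(Z(-1496) + 4152769) = ((-1584371 + 49445)*(53092 + 1754484) + (4 - 567 - (-1814)/1526))*(2*(-1496)/(1093 - 1496) + 4152769) = (-1534926*1807576 + (4 - 567 - (-1814)/1526))*(2*(-1496)/(-403) + 4152769) = (-2774495399376 + (4 - 567 - 1*(-907/763)))*(2*(-1496)*(-1/403) + 4152769) = (-2774495399376 + (4 - 567 + 907/763))*(2992/403 + 4152769) = (-2774495399376 - 428662/763)*(1673568899/403) = -2116939990152550/763*1673568899/403 = -3542844928568673945542450/307489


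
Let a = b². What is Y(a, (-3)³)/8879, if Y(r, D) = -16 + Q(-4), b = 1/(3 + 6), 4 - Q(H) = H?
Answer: -8/8879 ≈ -0.00090100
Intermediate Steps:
Q(H) = 4 - H
b = ⅑ (b = 1/9 = ⅑ ≈ 0.11111)
a = 1/81 (a = (⅑)² = 1/81 ≈ 0.012346)
Y(r, D) = -8 (Y(r, D) = -16 + (4 - 1*(-4)) = -16 + (4 + 4) = -16 + 8 = -8)
Y(a, (-3)³)/8879 = -8/8879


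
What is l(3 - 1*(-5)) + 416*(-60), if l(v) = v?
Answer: -24952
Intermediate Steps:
l(3 - 1*(-5)) + 416*(-60) = (3 - 1*(-5)) + 416*(-60) = (3 + 5) - 24960 = 8 - 24960 = -24952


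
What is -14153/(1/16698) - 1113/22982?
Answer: -5431262380821/22982 ≈ -2.3633e+8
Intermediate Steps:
-14153/(1/16698) - 1113/22982 = -14153/1/16698 - 1113*1/22982 = -14153*16698 - 1113/22982 = -236326794 - 1113/22982 = -5431262380821/22982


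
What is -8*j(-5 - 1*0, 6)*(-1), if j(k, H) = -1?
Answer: -8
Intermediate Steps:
-8*j(-5 - 1*0, 6)*(-1) = -8*(-1)*(-1) = 8*(-1) = -8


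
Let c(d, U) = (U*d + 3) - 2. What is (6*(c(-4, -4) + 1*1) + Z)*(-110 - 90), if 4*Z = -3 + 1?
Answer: -21500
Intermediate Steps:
Z = -½ (Z = (-3 + 1)/4 = (¼)*(-2) = -½ ≈ -0.50000)
c(d, U) = 1 + U*d (c(d, U) = (3 + U*d) - 2 = 1 + U*d)
(6*(c(-4, -4) + 1*1) + Z)*(-110 - 90) = (6*((1 - 4*(-4)) + 1*1) - ½)*(-110 - 90) = (6*((1 + 16) + 1) - ½)*(-200) = (6*(17 + 1) - ½)*(-200) = (6*18 - ½)*(-200) = (108 - ½)*(-200) = (215/2)*(-200) = -21500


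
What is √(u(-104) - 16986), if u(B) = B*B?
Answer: I*√6170 ≈ 78.549*I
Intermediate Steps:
u(B) = B²
√(u(-104) - 16986) = √((-104)² - 16986) = √(10816 - 16986) = √(-6170) = I*√6170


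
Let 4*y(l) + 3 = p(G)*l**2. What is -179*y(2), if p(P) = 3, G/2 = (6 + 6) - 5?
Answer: -1611/4 ≈ -402.75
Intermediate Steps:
G = 14 (G = 2*((6 + 6) - 5) = 2*(12 - 5) = 2*7 = 14)
y(l) = -3/4 + 3*l**2/4 (y(l) = -3/4 + (3*l**2)/4 = -3/4 + 3*l**2/4)
-179*y(2) = -179*(-3/4 + (3/4)*2**2) = -179*(-3/4 + (3/4)*4) = -179*(-3/4 + 3) = -179*9/4 = -1611/4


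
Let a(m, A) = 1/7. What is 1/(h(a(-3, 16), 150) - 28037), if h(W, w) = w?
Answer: -1/27887 ≈ -3.5859e-5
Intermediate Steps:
a(m, A) = 1/7
1/(h(a(-3, 16), 150) - 28037) = 1/(150 - 28037) = 1/(-27887) = -1/27887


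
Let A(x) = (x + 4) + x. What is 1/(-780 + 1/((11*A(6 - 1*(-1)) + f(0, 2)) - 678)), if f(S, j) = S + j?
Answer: -478/372841 ≈ -0.0012820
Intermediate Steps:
A(x) = 4 + 2*x (A(x) = (4 + x) + x = 4 + 2*x)
1/(-780 + 1/((11*A(6 - 1*(-1)) + f(0, 2)) - 678)) = 1/(-780 + 1/((11*(4 + 2*(6 - 1*(-1))) + (0 + 2)) - 678)) = 1/(-780 + 1/((11*(4 + 2*(6 + 1)) + 2) - 678)) = 1/(-780 + 1/((11*(4 + 2*7) + 2) - 678)) = 1/(-780 + 1/((11*(4 + 14) + 2) - 678)) = 1/(-780 + 1/((11*18 + 2) - 678)) = 1/(-780 + 1/((198 + 2) - 678)) = 1/(-780 + 1/(200 - 678)) = 1/(-780 + 1/(-478)) = 1/(-780 - 1/478) = 1/(-372841/478) = -478/372841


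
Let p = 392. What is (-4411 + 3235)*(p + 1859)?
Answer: -2647176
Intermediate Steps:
(-4411 + 3235)*(p + 1859) = (-4411 + 3235)*(392 + 1859) = -1176*2251 = -2647176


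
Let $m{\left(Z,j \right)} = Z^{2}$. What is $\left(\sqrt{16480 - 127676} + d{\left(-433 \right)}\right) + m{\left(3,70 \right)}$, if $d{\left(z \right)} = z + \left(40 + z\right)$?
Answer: $-817 + 2 i \sqrt{27799} \approx -817.0 + 333.46 i$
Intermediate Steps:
$d{\left(z \right)} = 40 + 2 z$
$\left(\sqrt{16480 - 127676} + d{\left(-433 \right)}\right) + m{\left(3,70 \right)} = \left(\sqrt{16480 - 127676} + \left(40 + 2 \left(-433\right)\right)\right) + 3^{2} = \left(\sqrt{-111196} + \left(40 - 866\right)\right) + 9 = \left(2 i \sqrt{27799} - 826\right) + 9 = \left(-826 + 2 i \sqrt{27799}\right) + 9 = -817 + 2 i \sqrt{27799}$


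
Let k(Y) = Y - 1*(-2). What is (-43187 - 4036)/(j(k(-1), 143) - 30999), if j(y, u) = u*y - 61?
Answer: 47223/30917 ≈ 1.5274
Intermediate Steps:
k(Y) = 2 + Y (k(Y) = Y + 2 = 2 + Y)
j(y, u) = -61 + u*y
(-43187 - 4036)/(j(k(-1), 143) - 30999) = (-43187 - 4036)/((-61 + 143*(2 - 1)) - 30999) = -47223/((-61 + 143*1) - 30999) = -47223/((-61 + 143) - 30999) = -47223/(82 - 30999) = -47223/(-30917) = -47223*(-1/30917) = 47223/30917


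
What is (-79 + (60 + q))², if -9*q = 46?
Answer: 47089/81 ≈ 581.35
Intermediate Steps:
q = -46/9 (q = -⅑*46 = -46/9 ≈ -5.1111)
(-79 + (60 + q))² = (-79 + (60 - 46/9))² = (-79 + 494/9)² = (-217/9)² = 47089/81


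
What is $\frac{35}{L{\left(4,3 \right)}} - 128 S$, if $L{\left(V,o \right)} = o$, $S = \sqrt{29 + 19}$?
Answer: $\frac{35}{3} - 512 \sqrt{3} \approx -875.14$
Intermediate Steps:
$S = 4 \sqrt{3}$ ($S = \sqrt{48} = 4 \sqrt{3} \approx 6.9282$)
$\frac{35}{L{\left(4,3 \right)}} - 128 S = \frac{35}{3} - 128 \cdot 4 \sqrt{3} = 35 \cdot \frac{1}{3} - 512 \sqrt{3} = \frac{35}{3} - 512 \sqrt{3}$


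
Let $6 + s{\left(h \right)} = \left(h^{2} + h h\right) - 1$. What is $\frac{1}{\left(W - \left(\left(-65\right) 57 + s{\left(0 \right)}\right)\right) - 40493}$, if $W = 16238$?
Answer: $- \frac{1}{20543} \approx -4.8678 \cdot 10^{-5}$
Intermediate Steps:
$s{\left(h \right)} = -7 + 2 h^{2}$ ($s{\left(h \right)} = -6 - \left(1 - h^{2} - h h\right) = -6 + \left(\left(h^{2} + h^{2}\right) - 1\right) = -6 + \left(2 h^{2} - 1\right) = -6 + \left(-1 + 2 h^{2}\right) = -7 + 2 h^{2}$)
$\frac{1}{\left(W - \left(\left(-65\right) 57 + s{\left(0 \right)}\right)\right) - 40493} = \frac{1}{\left(16238 - \left(\left(-65\right) 57 - \left(7 - 2 \cdot 0^{2}\right)\right)\right) - 40493} = \frac{1}{\left(16238 - \left(-3705 + \left(-7 + 2 \cdot 0\right)\right)\right) - 40493} = \frac{1}{\left(16238 - \left(-3705 + \left(-7 + 0\right)\right)\right) - 40493} = \frac{1}{\left(16238 - \left(-3705 - 7\right)\right) - 40493} = \frac{1}{\left(16238 - -3712\right) - 40493} = \frac{1}{\left(16238 + 3712\right) - 40493} = \frac{1}{19950 - 40493} = \frac{1}{-20543} = - \frac{1}{20543}$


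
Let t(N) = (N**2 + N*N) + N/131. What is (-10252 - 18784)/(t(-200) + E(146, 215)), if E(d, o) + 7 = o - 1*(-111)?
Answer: -223748/618917 ≈ -0.36152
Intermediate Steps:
E(d, o) = 104 + o (E(d, o) = -7 + (o - 1*(-111)) = -7 + (o + 111) = -7 + (111 + o) = 104 + o)
t(N) = 2*N**2 + N/131 (t(N) = (N**2 + N**2) + N*(1/131) = 2*N**2 + N/131)
(-10252 - 18784)/(t(-200) + E(146, 215)) = (-10252 - 18784)/((1/131)*(-200)*(1 + 262*(-200)) + (104 + 215)) = -29036/((1/131)*(-200)*(1 - 52400) + 319) = -29036/((1/131)*(-200)*(-52399) + 319) = -29036/(10479800/131 + 319) = -29036/10521589/131 = -29036*131/10521589 = -223748/618917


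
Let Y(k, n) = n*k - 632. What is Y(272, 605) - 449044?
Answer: -285116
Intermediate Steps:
Y(k, n) = -632 + k*n (Y(k, n) = k*n - 632 = -632 + k*n)
Y(272, 605) - 449044 = (-632 + 272*605) - 449044 = (-632 + 164560) - 449044 = 163928 - 449044 = -285116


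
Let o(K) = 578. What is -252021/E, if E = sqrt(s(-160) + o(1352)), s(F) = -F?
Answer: -84007*sqrt(82)/82 ≈ -9277.0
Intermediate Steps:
E = 3*sqrt(82) (E = sqrt(-1*(-160) + 578) = sqrt(160 + 578) = sqrt(738) = 3*sqrt(82) ≈ 27.166)
-252021/E = -252021*sqrt(82)/246 = -84007*sqrt(82)/82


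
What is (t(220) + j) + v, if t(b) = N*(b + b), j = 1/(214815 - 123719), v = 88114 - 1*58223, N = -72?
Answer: -162970743/91096 ≈ -1789.0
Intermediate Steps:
v = 29891 (v = 88114 - 58223 = 29891)
j = 1/91096 ≈ 1.0977e-5
t(b) = -144*b (t(b) = -72*(b + b) = -144*b)
(t(220) + j) + v = (-144*220 + 1/91096) + 29891 = (-31680 + 1/91096) + 29891 = -2885921279/91096 + 29891 = -162970743/91096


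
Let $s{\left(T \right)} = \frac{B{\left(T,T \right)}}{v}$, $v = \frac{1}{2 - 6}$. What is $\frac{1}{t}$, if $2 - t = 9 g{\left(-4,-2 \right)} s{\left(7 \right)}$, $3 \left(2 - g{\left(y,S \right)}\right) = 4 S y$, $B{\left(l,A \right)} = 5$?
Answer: $- \frac{1}{1558} \approx -0.00064185$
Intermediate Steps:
$v = - \frac{1}{4}$ ($v = \frac{1}{-4} = - \frac{1}{4} \approx -0.25$)
$g{\left(y,S \right)} = 2 - \frac{4 S y}{3}$
$s{\left(T \right)} = -20$ ($s{\left(T \right)} = \frac{5}{- \frac{1}{4}} = 5 \left(-4\right) = -20$)
$t = -1558$ ($t = 2 - 9 \left(2 - \left(- \frac{8}{3}\right) \left(-4\right)\right) \left(-20\right) = 2 - 9 \left(2 - \frac{32}{3}\right) \left(-20\right) = 2 - 9 \left(- \frac{26}{3}\right) \left(-20\right) = 2 - \left(-78\right) \left(-20\right) = 2 - 1560 = -1558$)
$\frac{1}{t} = \frac{1}{-1558} = - \frac{1}{1558}$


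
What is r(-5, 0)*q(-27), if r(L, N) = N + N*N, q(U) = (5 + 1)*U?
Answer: 0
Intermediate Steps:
q(U) = 6*U
r(L, N) = N + N²
r(-5, 0)*q(-27) = (0*(1 + 0))*(6*(-27)) = (0*1)*(-162) = 0*(-162) = 0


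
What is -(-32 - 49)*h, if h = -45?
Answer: -3645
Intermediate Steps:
-(-32 - 49)*h = -(-32 - 49)*(-45) = -(-81)*(-45) = -1*3645 = -3645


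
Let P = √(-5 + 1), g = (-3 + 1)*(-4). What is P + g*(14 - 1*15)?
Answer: -8 + 2*I ≈ -8.0 + 2.0*I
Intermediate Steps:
g = 8 (g = -2*(-4) = 8)
P = 2*I (P = √(-4) = 2*I ≈ 2.0*I)
P + g*(14 - 1*15) = 2*I + 8*(14 - 1*15) = 2*I + 8*(14 - 15) = 2*I + 8*(-1) = 2*I - 8 = -8 + 2*I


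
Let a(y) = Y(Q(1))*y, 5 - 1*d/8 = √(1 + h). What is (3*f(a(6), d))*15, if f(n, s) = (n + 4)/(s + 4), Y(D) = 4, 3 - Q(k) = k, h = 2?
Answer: 3465/109 + 630*√3/109 ≈ 41.800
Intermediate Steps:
Q(k) = 3 - k
d = 40 - 8*√3 (d = 40 - 8*√(1 + 2) = 40 - 8*√3 ≈ 26.144)
a(y) = 4*y
f(n, s) = (4 + n)/(4 + s)
(3*f(a(6), d))*15 = (3*((4 + 4*6)/(4 + (40 - 8*√3))))*15 = (3*((4 + 24)/(44 - 8*√3)))*15 = (3*(28/(44 - 8*√3)))*15 = (84/(44 - 8*√3))*15 = 1260/(44 - 8*√3)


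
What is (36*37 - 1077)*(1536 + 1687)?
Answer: 821865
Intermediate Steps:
(36*37 - 1077)*(1536 + 1687) = (1332 - 1077)*3223 = 255*3223 = 821865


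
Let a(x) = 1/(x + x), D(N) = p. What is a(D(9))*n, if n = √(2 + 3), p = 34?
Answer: √5/68 ≈ 0.032883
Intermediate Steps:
D(N) = 34
a(x) = 1/(2*x)
n = √5 ≈ 2.2361
a(D(9))*n = ((½)/34)*√5 = ((½)*(1/34))*√5 = √5/68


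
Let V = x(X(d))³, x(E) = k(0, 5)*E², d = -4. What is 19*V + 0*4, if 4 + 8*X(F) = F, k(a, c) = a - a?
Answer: 0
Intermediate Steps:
k(a, c) = 0
X(F) = -½ + F/8
x(E) = 0 (x(E) = 0*E² = 0)
V = 0 (V = 0³ = 0)
19*V + 0*4 = 19*0 + 0*4 = 0 + 0 = 0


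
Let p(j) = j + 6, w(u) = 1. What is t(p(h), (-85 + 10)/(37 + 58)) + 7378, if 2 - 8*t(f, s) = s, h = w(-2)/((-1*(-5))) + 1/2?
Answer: 1121509/152 ≈ 7378.4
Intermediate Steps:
h = 7/10 (h = 1/(-1*(-5)) + 1/2 = 1/5 + 1*(½) = 1*(⅕) + ½ = ⅕ + ½ = 7/10 ≈ 0.70000)
p(j) = 6 + j
t(f, s) = ¼ - s/8
t(p(h), (-85 + 10)/(37 + 58)) + 7378 = (¼ - (-85 + 10)/(8*(37 + 58))) + 7378 = (¼ - (-75)/(8*95)) + 7378 = (¼ - ⅛*(-15/19)) + 7378 = (¼ + 15/152) + 7378 = 53/152 + 7378 = 1121509/152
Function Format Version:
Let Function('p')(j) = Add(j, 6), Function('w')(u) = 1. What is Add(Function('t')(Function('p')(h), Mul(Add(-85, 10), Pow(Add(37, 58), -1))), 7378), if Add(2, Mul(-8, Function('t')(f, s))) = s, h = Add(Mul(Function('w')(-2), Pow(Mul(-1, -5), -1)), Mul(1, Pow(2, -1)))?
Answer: Rational(1121509, 152) ≈ 7378.4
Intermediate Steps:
h = Rational(7, 10) (h = Add(Mul(1, Pow(Mul(-1, -5), -1)), Mul(1, Pow(2, -1))) = Add(Mul(1, Pow(5, -1)), Mul(1, Rational(1, 2))) = Add(Mul(1, Rational(1, 5)), Rational(1, 2)) = Add(Rational(1, 5), Rational(1, 2)) = Rational(7, 10) ≈ 0.70000)
Function('p')(j) = Add(6, j)
Function('t')(f, s) = Add(Rational(1, 4), Mul(Rational(-1, 8), s))
Add(Function('t')(Function('p')(h), Mul(Add(-85, 10), Pow(Add(37, 58), -1))), 7378) = Add(Add(Rational(1, 4), Mul(Rational(-1, 8), Mul(Add(-85, 10), Pow(Add(37, 58), -1)))), 7378) = Add(Add(Rational(1, 4), Mul(Rational(-1, 8), Mul(-75, Pow(95, -1)))), 7378) = Add(Add(Rational(1, 4), Mul(Rational(-1, 8), Mul(-75, Rational(1, 95)))), 7378) = Add(Add(Rational(1, 4), Mul(Rational(-1, 8), Rational(-15, 19))), 7378) = Add(Add(Rational(1, 4), Rational(15, 152)), 7378) = Add(Rational(53, 152), 7378) = Rational(1121509, 152)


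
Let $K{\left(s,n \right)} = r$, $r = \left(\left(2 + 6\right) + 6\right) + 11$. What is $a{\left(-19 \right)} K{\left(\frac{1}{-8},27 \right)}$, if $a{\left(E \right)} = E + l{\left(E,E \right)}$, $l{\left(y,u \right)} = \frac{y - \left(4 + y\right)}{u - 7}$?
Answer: $- \frac{6125}{13} \approx -471.15$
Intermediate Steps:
$r = 25$ ($r = \left(8 + 6\right) + 11 = 14 + 11 = 25$)
$K{\left(s,n \right)} = 25$
$l{\left(y,u \right)} = - \frac{4}{-7 + u}$
$a{\left(E \right)} = E - \frac{4}{-7 + E}$
$a{\left(-19 \right)} K{\left(\frac{1}{-8},27 \right)} = \frac{-4 - 19 \left(-7 - 19\right)}{-7 - 19} \cdot 25 = \frac{-4 - -494}{-26} \cdot 25 = - \frac{-4 + 494}{26} \cdot 25 = \left(- \frac{1}{26}\right) 490 \cdot 25 = \left(- \frac{245}{13}\right) 25 = - \frac{6125}{13}$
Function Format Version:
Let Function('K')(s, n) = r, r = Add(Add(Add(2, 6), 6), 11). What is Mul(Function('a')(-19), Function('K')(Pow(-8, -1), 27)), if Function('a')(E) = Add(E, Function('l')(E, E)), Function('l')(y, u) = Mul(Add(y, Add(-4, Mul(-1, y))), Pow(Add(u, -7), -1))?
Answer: Rational(-6125, 13) ≈ -471.15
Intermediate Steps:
r = 25 (r = Add(Add(8, 6), 11) = Add(14, 11) = 25)
Function('K')(s, n) = 25
Function('l')(y, u) = Mul(-4, Pow(Add(-7, u), -1))
Function('a')(E) = Add(E, Mul(-4, Pow(Add(-7, E), -1)))
Mul(Function('a')(-19), Function('K')(Pow(-8, -1), 27)) = Mul(Mul(Pow(Add(-7, -19), -1), Add(-4, Mul(-19, Add(-7, -19)))), 25) = Mul(Mul(Pow(-26, -1), Add(-4, Mul(-19, -26))), 25) = Mul(Mul(Rational(-1, 26), Add(-4, 494)), 25) = Mul(Mul(Rational(-1, 26), 490), 25) = Mul(Rational(-245, 13), 25) = Rational(-6125, 13)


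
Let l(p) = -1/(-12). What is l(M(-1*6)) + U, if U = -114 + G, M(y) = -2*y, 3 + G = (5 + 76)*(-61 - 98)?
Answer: -155951/12 ≈ -12996.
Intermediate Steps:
G = -12882 (G = -3 + (5 + 76)*(-61 - 98) = -3 + 81*(-159) = -3 - 12879 = -12882)
U = -12996 (U = -114 - 12882 = -12996)
l(p) = 1/12 (l(p) = -1*(-1/12) = 1/12)
l(M(-1*6)) + U = 1/12 - 12996 = -155951/12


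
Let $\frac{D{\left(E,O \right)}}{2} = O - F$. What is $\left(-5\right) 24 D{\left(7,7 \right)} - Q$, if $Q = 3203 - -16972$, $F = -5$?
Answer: $-23055$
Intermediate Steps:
$Q = 20175$ ($Q = 3203 + 16972 = 20175$)
$D{\left(E,O \right)} = 10 + 2 O$ ($D{\left(E,O \right)} = 2 \left(O - -5\right) = 2 \left(O + 5\right) = 2 \left(5 + O\right) = 10 + 2 O$)
$\left(-5\right) 24 D{\left(7,7 \right)} - Q = \left(-5\right) 24 \left(10 + 2 \cdot 7\right) - 20175 = - 120 \left(10 + 14\right) - 20175 = \left(-120\right) 24 - 20175 = -2880 - 20175 = -23055$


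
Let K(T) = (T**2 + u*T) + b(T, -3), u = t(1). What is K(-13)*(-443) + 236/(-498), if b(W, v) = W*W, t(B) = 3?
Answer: -32981911/249 ≈ -1.3246e+5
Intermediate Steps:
b(W, v) = W**2
u = 3
K(T) = 2*T**2 + 3*T (K(T) = (T**2 + 3*T) + T**2 = 2*T**2 + 3*T)
K(-13)*(-443) + 236/(-498) = -13*(3 + 2*(-13))*(-443) + 236/(-498) = -13*(3 - 26)*(-443) + 236*(-1/498) = -13*(-23)*(-443) - 118/249 = 299*(-443) - 118/249 = -132457 - 118/249 = -32981911/249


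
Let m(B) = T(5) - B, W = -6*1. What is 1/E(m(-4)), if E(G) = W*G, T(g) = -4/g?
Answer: -5/96 ≈ -0.052083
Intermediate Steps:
W = -6
m(B) = -⅘ - B (m(B) = -4/5 - B = -4*⅕ - B = -⅘ - B)
E(G) = -6*G
1/E(m(-4)) = 1/(-6*(-⅘ - 1*(-4))) = 1/(-6*(-⅘ + 4)) = 1/(-6*16/5) = 1/(-96/5) = -5/96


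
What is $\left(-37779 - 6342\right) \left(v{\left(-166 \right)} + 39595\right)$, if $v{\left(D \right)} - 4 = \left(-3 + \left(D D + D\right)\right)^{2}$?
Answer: $-33094604763528$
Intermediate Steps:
$v{\left(D \right)} = 4 + \left(-3 + D + D^{2}\right)^{2}$ ($v{\left(D \right)} = 4 + \left(-3 + \left(D D + D\right)\right)^{2} = 4 + \left(-3 + \left(D^{2} + D\right)\right)^{2} = 4 + \left(-3 + \left(D + D^{2}\right)\right)^{2} = 4 + \left(-3 + D + D^{2}\right)^{2}$)
$\left(-37779 - 6342\right) \left(v{\left(-166 \right)} + 39595\right) = \left(-37779 - 6342\right) \left(\left(4 + \left(-3 - 166 + \left(-166\right)^{2}\right)^{2}\right) + 39595\right) = - 44121 \left(\left(4 + \left(-3 - 166 + 27556\right)^{2}\right) + 39595\right) = - 44121 \left(\left(4 + 27387^{2}\right) + 39595\right) = - 44121 \left(\left(4 + 750047769\right) + 39595\right) = - 44121 \left(750047773 + 39595\right) = \left(-44121\right) 750087368 = -33094604763528$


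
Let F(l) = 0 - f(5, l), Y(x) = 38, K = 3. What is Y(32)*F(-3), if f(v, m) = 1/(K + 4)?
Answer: -38/7 ≈ -5.4286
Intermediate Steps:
f(v, m) = ⅐ (f(v, m) = 1/(3 + 4) = 1/7 = ⅐)
F(l) = -⅐ (F(l) = 0 - 1*⅐ = 0 - ⅐ = -⅐)
Y(32)*F(-3) = 38*(-⅐) = -38/7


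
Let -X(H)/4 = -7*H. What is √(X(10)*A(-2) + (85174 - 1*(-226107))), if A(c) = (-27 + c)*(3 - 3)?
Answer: √311281 ≈ 557.93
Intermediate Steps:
X(H) = 28*H (X(H) = -(-28)*H = 28*H)
A(c) = 0 (A(c) = (-27 + c)*0 = 0)
√(X(10)*A(-2) + (85174 - 1*(-226107))) = √((28*10)*0 + (85174 - 1*(-226107))) = √(280*0 + (85174 + 226107)) = √(0 + 311281) = √311281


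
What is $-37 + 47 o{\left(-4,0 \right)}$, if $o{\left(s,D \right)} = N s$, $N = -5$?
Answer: $903$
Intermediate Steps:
$o{\left(s,D \right)} = - 5 s$
$-37 + 47 o{\left(-4,0 \right)} = -37 + 47 \left(\left(-5\right) \left(-4\right)\right) = -37 + 47 \cdot 20 = -37 + 940 = 903$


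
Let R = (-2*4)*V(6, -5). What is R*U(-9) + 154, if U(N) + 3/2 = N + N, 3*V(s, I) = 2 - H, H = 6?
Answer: -54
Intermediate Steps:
V(s, I) = -4/3 (V(s, I) = (2 - 1*6)/3 = (2 - 6)/3 = (⅓)*(-4) = -4/3)
R = 32/3 (R = -2*4*(-4/3) = -8*(-4/3) = 32/3 ≈ 10.667)
U(N) = -3/2 + 2*N (U(N) = -3/2 + (N + N) = -3/2 + 2*N)
R*U(-9) + 154 = 32*(-3/2 + 2*(-9))/3 + 154 = 32*(-3/2 - 18)/3 + 154 = (32/3)*(-39/2) + 154 = -208 + 154 = -54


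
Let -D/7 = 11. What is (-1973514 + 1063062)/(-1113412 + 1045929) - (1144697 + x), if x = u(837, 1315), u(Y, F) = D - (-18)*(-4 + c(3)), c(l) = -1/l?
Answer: -77236217334/67483 ≈ -1.1445e+6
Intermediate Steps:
D = -77 (D = -7*11 = -77)
u(Y, F) = -155 (u(Y, F) = -77 - (-18)*(-4 - 1/3) = -77 - (-18)*(-4 - 1*⅓) = -77 - (-18)*(-4 - ⅓) = -77 - (-18)*(-13)/3 = -77 - 9*26/3 = -77 - 78 = -155)
x = -155
(-1973514 + 1063062)/(-1113412 + 1045929) - (1144697 + x) = (-1973514 + 1063062)/(-1113412 + 1045929) - (1144697 - 155) = -910452/(-67483) - 1*1144542 = -910452*(-1/67483) - 1144542 = 910452/67483 - 1144542 = -77236217334/67483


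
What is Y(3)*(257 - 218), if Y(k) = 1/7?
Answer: 39/7 ≈ 5.5714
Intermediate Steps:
Y(k) = ⅐
Y(3)*(257 - 218) = (257 - 218)/7 = (⅐)*39 = 39/7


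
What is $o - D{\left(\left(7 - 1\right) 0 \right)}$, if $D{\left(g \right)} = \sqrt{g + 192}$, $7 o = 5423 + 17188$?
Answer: $\frac{22611}{7} - 8 \sqrt{3} \approx 3216.3$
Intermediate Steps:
$o = \frac{22611}{7}$ ($o = \frac{5423 + 17188}{7} = \frac{1}{7} \cdot 22611 = \frac{22611}{7} \approx 3230.1$)
$D{\left(g \right)} = \sqrt{192 + g}$
$o - D{\left(\left(7 - 1\right) 0 \right)} = \frac{22611}{7} - \sqrt{192 + \left(7 - 1\right) 0} = \frac{22611}{7} - \sqrt{192 + 6 \cdot 0} = \frac{22611}{7} - \sqrt{192 + 0} = \frac{22611}{7} - \sqrt{192} = \frac{22611}{7} - 8 \sqrt{3}$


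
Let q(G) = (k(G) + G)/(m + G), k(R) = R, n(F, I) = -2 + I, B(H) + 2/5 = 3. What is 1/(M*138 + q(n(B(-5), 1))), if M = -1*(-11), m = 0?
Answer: 1/1520 ≈ 0.00065789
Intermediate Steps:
B(H) = 13/5 (B(H) = -⅖ + 3 = 13/5)
q(G) = 2 (q(G) = (G + G)/(0 + G) = (2*G)/G = 2)
M = 11
1/(M*138 + q(n(B(-5), 1))) = 1/(11*138 + 2) = 1/(1518 + 2) = 1/1520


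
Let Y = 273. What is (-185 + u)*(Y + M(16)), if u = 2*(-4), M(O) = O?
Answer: -55777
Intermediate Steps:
u = -8
(-185 + u)*(Y + M(16)) = (-185 - 8)*(273 + 16) = -193*289 = -55777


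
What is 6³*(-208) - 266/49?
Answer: -314534/7 ≈ -44933.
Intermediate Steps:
6³*(-208) - 266/49 = 216*(-208) - 266*1/49 = -44928 - 38/7 = -314534/7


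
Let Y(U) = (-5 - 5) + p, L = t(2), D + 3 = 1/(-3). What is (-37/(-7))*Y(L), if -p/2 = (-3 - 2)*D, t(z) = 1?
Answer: -4810/21 ≈ -229.05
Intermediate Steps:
D = -10/3 (D = -3 + 1/(-3) = -3 - 1/3 = -10/3 ≈ -3.3333)
L = 1
p = -100/3 (p = -2*(-3 - 2)*(-10)/3 = -(-10)*(-10)/3 = -2*50/3 = -100/3 ≈ -33.333)
Y(U) = -130/3 (Y(U) = (-5 - 5) - 100/3 = -10 - 100/3 = -130/3)
(-37/(-7))*Y(L) = -37/(-7)*(-130/3) = -37*(-1)/7*(-130/3) = -1*(-37/7)*(-130/3) = (37/7)*(-130/3) = -4810/21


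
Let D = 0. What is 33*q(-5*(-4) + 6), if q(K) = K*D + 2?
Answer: 66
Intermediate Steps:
q(K) = 2 (q(K) = K*0 + 2 = 0 + 2 = 2)
33*q(-5*(-4) + 6) = 33*2 = 66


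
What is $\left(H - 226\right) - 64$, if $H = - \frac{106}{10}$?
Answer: $- \frac{1503}{5} \approx -300.6$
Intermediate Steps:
$H = - \frac{53}{5}$ ($H = \left(-106\right) \frac{1}{10} = - \frac{53}{5} \approx -10.6$)
$\left(H - 226\right) - 64 = \left(- \frac{53}{5} - 226\right) - 64 = - \frac{1183}{5} - 64 = - \frac{1503}{5}$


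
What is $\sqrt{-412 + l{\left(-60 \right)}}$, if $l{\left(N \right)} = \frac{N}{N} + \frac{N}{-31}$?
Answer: $\frac{3 i \sqrt{43679}}{31} \approx 20.225 i$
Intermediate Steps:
$l{\left(N \right)} = 1 - \frac{N}{31}$ ($l{\left(N \right)} = 1 + N \left(- \frac{1}{31}\right) = 1 - \frac{N}{31}$)
$\sqrt{-412 + l{\left(-60 \right)}} = \sqrt{-412 + \left(1 - - \frac{60}{31}\right)} = \sqrt{-412 + \left(1 + \frac{60}{31}\right)} = \sqrt{-412 + \frac{91}{31}} = \sqrt{- \frac{12681}{31}} = \frac{3 i \sqrt{43679}}{31}$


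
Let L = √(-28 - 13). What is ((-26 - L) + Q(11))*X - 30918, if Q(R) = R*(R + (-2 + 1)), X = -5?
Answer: -31338 + 5*I*√41 ≈ -31338.0 + 32.016*I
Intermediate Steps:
L = I*√41 (L = √(-41) = I*√41 ≈ 6.4031*I)
Q(R) = R*(-1 + R) (Q(R) = R*(R - 1) = R*(-1 + R))
((-26 - L) + Q(11))*X - 30918 = ((-26 - I*√41) + 11*(-1 + 11))*(-5) - 30918 = ((-26 - I*√41) + 11*10)*(-5) - 30918 = ((-26 - I*√41) + 110)*(-5) - 30918 = (84 - I*√41)*(-5) - 30918 = (-420 + 5*I*√41) - 30918 = -31338 + 5*I*√41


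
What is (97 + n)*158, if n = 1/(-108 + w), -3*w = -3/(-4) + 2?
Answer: 20029186/1307 ≈ 15325.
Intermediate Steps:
w = -11/12 (w = -(-3/(-4) + 2)/3 = -(-¼*(-3) + 2)/3 = -(¾ + 2)/3 = -⅓*11/4 = -11/12 ≈ -0.91667)
n = -12/1307 (n = 1/(-108 - 11/12) = 1/(-1307/12) = -12/1307 ≈ -0.0091813)
(97 + n)*158 = (97 - 12/1307)*158 = (126767/1307)*158 = 20029186/1307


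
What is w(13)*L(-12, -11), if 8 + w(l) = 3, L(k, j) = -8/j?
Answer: -40/11 ≈ -3.6364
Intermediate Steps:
w(l) = -5 (w(l) = -8 + 3 = -5)
w(13)*L(-12, -11) = -(-40)/(-11) = -(-40)*(-1)/11 = -5*8/11 = -40/11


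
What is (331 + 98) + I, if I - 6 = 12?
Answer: 447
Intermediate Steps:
I = 18 (I = 6 + 12 = 18)
(331 + 98) + I = (331 + 98) + 18 = 429 + 18 = 447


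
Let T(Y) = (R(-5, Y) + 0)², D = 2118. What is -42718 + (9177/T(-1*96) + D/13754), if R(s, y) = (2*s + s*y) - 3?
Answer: -64068079161574/1499798053 ≈ -42718.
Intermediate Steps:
R(s, y) = -3 + 2*s + s*y
T(Y) = (-13 - 5*Y)² (T(Y) = ((-3 + 2*(-5) - 5*Y) + 0)² = ((-3 - 10 - 5*Y) + 0)² = ((-13 - 5*Y) + 0)² = (-13 - 5*Y)²)
-42718 + (9177/T(-1*96) + D/13754) = -42718 + (9177/((13 + 5*(-1*96))²) + 2118/13754) = -42718 + (9177/((13 + 5*(-96))²) + 2118*(1/13754)) = -42718 + (9177/((13 - 480)²) + 1059/6877) = -42718 + (9177/((-467)²) + 1059/6877) = -42718 + (9177/218089 + 1059/6877) = -42718 + 294066480/1499798053 = -64068079161574/1499798053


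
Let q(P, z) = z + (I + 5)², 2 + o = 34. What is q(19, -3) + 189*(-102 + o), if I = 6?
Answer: -13112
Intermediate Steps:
o = 32 (o = -2 + 34 = 32)
q(P, z) = 121 + z (q(P, z) = z + (6 + 5)² = z + 11² = z + 121 = 121 + z)
q(19, -3) + 189*(-102 + o) = (121 - 3) + 189*(-102 + 32) = 118 + 189*(-70) = 118 - 13230 = -13112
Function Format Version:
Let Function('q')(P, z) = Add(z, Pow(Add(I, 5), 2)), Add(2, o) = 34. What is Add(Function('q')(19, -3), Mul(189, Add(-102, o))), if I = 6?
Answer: -13112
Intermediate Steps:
o = 32 (o = Add(-2, 34) = 32)
Function('q')(P, z) = Add(121, z) (Function('q')(P, z) = Add(z, Pow(Add(6, 5), 2)) = Add(z, Pow(11, 2)) = Add(z, 121) = Add(121, z))
Add(Function('q')(19, -3), Mul(189, Add(-102, o))) = Add(Add(121, -3), Mul(189, Add(-102, 32))) = Add(118, Mul(189, -70)) = Add(118, -13230) = -13112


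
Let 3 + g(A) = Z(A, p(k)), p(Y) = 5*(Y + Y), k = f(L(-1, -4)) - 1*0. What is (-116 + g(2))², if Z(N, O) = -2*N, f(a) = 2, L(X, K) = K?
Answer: 15129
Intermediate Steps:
k = 2 (k = 2 - 1*0 = 2 + 0 = 2)
p(Y) = 10*Y (p(Y) = 5*(2*Y) = 10*Y)
g(A) = -3 - 2*A
(-116 + g(2))² = (-116 + (-3 - 2*2))² = (-116 + (-3 - 4))² = (-116 - 7)² = (-123)² = 15129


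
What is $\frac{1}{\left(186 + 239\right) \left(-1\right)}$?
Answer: $- \frac{1}{425} \approx -0.0023529$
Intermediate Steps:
$\frac{1}{\left(186 + 239\right) \left(-1\right)} = \frac{1}{425 \left(-1\right)} = \frac{1}{-425} = - \frac{1}{425}$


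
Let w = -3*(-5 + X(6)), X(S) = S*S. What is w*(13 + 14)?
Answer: -2511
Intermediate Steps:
X(S) = S**2
w = -93 (w = -3*(-5 + 6**2) = -3*(-5 + 36) = -3*31 = -93)
w*(13 + 14) = -93*(13 + 14) = -93*27 = -2511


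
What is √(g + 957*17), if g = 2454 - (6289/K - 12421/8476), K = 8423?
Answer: √23858746121006572451/35696674 ≈ 136.83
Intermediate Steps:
g = 175250592511/71393348 (g = 2454 - (6289/8423 - 12421/8476) = 2454 - 1*(-51316519/71393348) = 2454 + 51316519/71393348 = 175250592511/71393348 ≈ 2454.7)
√(g + 957*17) = √(175250592511/71393348 + 957*17) = √(175250592511/71393348 + 16269) = √(1336748971123/71393348) = √23858746121006572451/35696674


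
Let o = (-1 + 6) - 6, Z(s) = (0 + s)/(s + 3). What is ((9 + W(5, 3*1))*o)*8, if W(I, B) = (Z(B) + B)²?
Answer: -170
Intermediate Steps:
Z(s) = s/(3 + s)
W(I, B) = (B + B/(3 + B))² (W(I, B) = (B/(3 + B) + B)² = (B + B/(3 + B))²)
o = -1 (o = 5 - 6 = -1)
((9 + W(5, 3*1))*o)*8 = ((9 + (3*1 + (3*1)/(3 + 3*1))²)*(-1))*8 = ((9 + (3 + 3/(3 + 3))²)*(-1))*8 = ((9 + (3 + 3/6)²)*(-1))*8 = ((9 + (3 + 3*(⅙))²)*(-1))*8 = ((9 + (3 + ½)²)*(-1))*8 = ((9 + (7/2)²)*(-1))*8 = ((9 + 49/4)*(-1))*8 = ((85/4)*(-1))*8 = -85/4*8 = -170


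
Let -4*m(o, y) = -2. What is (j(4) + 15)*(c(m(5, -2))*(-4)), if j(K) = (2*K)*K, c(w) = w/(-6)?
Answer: 47/3 ≈ 15.667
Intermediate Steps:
m(o, y) = ½ (m(o, y) = -¼*(-2) = ½)
c(w) = -w/6 (c(w) = w*(-⅙) = -w/6)
j(K) = 2*K²
(j(4) + 15)*(c(m(5, -2))*(-4)) = (2*4² + 15)*(-⅙*½*(-4)) = (2*16 + 15)*(-1/12*(-4)) = (32 + 15)*(⅓) = 47*(⅓) = 47/3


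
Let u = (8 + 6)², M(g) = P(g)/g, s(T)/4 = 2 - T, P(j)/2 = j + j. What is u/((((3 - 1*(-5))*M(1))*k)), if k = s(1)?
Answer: 49/32 ≈ 1.5313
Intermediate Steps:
P(j) = 4*j (P(j) = 2*(j + j) = 2*(2*j) = 4*j)
s(T) = 8 - 4*T (s(T) = 4*(2 - T) = 8 - 4*T)
M(g) = 4 (M(g) = (4*g)/g = 4)
k = 4 (k = 8 - 4*1 = 8 - 4 = 4)
u = 196 (u = 14² = 196)
u/((((3 - 1*(-5))*M(1))*k)) = 196/((((3 - 1*(-5))*4)*4)) = 196/((((3 + 5)*4)*4)) = 196/(((8*4)*4)) = 196/((32*4)) = 196/128 = 196*(1/128) = 49/32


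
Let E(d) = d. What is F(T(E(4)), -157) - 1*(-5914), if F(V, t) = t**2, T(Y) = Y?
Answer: 30563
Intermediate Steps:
F(T(E(4)), -157) - 1*(-5914) = (-157)**2 - 1*(-5914) = 24649 + 5914 = 30563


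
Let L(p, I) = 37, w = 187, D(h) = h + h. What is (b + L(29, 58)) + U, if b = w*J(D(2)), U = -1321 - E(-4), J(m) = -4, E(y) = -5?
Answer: -2027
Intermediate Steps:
D(h) = 2*h
U = -1316 (U = -1321 - 1*(-5) = -1321 + 5 = -1316)
b = -748 (b = 187*(-4) = -748)
(b + L(29, 58)) + U = (-748 + 37) - 1316 = -711 - 1316 = -2027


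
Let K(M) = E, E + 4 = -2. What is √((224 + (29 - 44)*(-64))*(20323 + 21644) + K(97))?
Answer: √49688922 ≈ 7049.0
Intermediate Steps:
E = -6 (E = -4 - 2 = -6)
K(M) = -6
√((224 + (29 - 44)*(-64))*(20323 + 21644) + K(97)) = √((224 + (29 - 44)*(-64))*(20323 + 21644) - 6) = √((224 - 15*(-64))*41967 - 6) = √((224 + 960)*41967 - 6) = √(1184*41967 - 6) = √(49688928 - 6) = √49688922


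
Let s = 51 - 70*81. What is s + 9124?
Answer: 3505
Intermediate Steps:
s = -5619 (s = 51 - 5670 = -5619)
s + 9124 = -5619 + 9124 = 3505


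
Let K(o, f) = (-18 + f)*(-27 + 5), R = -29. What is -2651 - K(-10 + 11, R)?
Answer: -3685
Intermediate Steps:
K(o, f) = 396 - 22*f (K(o, f) = (-18 + f)*(-22) = 396 - 22*f)
-2651 - K(-10 + 11, R) = -2651 - (396 - 22*(-29)) = -2651 - (396 + 638) = -2651 - 1*1034 = -2651 - 1034 = -3685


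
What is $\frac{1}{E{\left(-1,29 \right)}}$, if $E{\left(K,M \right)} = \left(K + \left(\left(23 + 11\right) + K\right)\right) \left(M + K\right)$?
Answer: $\frac{1}{896} \approx 0.0011161$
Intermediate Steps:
$E{\left(K,M \right)} = \left(34 + 2 K\right) \left(K + M\right)$ ($E{\left(K,M \right)} = \left(K + \left(34 + K\right)\right) \left(K + M\right) = \left(34 + 2 K\right) \left(K + M\right)$)
$\frac{1}{E{\left(-1,29 \right)}} = \frac{1}{2 \left(-1\right)^{2} + 34 \left(-1\right) + 34 \cdot 29 + 2 \left(-1\right) 29} = \frac{1}{2 \cdot 1 - 34 + 986 - 58} = \frac{1}{2 - 34 + 986 - 58} = \frac{1}{896}$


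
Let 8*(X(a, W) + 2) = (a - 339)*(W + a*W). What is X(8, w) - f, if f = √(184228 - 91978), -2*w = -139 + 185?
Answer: 68501/8 - 15*√410 ≈ 8258.9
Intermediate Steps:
w = -23 (w = -(-139 + 185)/2 = -½*46 = -23)
f = 15*√410 (f = √92250 = 15*√410 ≈ 303.73)
X(a, W) = -2 + (-339 + a)*(W + W*a)/8 (X(a, W) = -2 + ((a - 339)*(W + a*W))/8 = -2 + ((-339 + a)*(W + W*a))/8 = -2 + (-339 + a)*(W + W*a)/8)
X(8, w) - f = (-2 - 339/8*(-23) - 169/4*(-23)*8 + (⅛)*(-23)*8²) - 15*√410 = (-2 + 7797/8 + 7774 + (⅛)*(-23)*64) - 15*√410 = (-2 + 7797/8 + 7774 - 184) - 15*√410 = 68501/8 - 15*√410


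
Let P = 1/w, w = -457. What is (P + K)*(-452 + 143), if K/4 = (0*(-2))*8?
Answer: 309/457 ≈ 0.67615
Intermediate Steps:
P = -1/457 (P = 1/(-457) = -1/457 ≈ -0.0021882)
K = 0 (K = 4*((0*(-2))*8) = 4*(0*8) = 4*0 = 0)
(P + K)*(-452 + 143) = (-1/457 + 0)*(-452 + 143) = -1/457*(-309) = 309/457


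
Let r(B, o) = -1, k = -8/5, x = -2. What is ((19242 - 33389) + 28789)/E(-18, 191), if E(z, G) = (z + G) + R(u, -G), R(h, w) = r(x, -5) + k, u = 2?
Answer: 36605/426 ≈ 85.927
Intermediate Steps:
k = -8/5 (k = -8*⅕ = -8/5 ≈ -1.6000)
R(h, w) = -13/5 (R(h, w) = -1 - 8/5 = -13/5)
E(z, G) = -13/5 + G + z (E(z, G) = (z + G) - 13/5 = (G + z) - 13/5 = -13/5 + G + z)
((19242 - 33389) + 28789)/E(-18, 191) = ((19242 - 33389) + 28789)/(-13/5 + 191 - 18) = (-14147 + 28789)/(852/5) = 14642*(5/852) = 36605/426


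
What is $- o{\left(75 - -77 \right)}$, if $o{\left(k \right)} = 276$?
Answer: $-276$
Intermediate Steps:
$- o{\left(75 - -77 \right)} = \left(-1\right) 276 = -276$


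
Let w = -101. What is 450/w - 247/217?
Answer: -122597/21917 ≈ -5.5937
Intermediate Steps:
450/w - 247/217 = 450/(-101) - 247/217 = 450*(-1/101) - 247*1/217 = -450/101 - 247/217 = -122597/21917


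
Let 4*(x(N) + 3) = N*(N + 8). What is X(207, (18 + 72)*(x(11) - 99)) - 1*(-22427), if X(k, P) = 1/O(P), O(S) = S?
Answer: 200833783/8955 ≈ 22427.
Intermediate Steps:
x(N) = -3 + N*(8 + N)/4 (x(N) = -3 + (N*(N + 8))/4 = -3 + (N*(8 + N))/4 = -3 + N*(8 + N)/4)
X(k, P) = 1/P
X(207, (18 + 72)*(x(11) - 99)) - 1*(-22427) = 1/((18 + 72)*((-3 + 2*11 + (¼)*11²) - 99)) - 1*(-22427) = 1/(90*((-3 + 22 + (¼)*121) - 99)) + 22427 = 1/(90*((-3 + 22 + 121/4) - 99)) + 22427 = 1/(90*(197/4 - 99)) + 22427 = 1/(90*(-199/4)) + 22427 = 1/(-8955/2) + 22427 = -2/8955 + 22427 = 200833783/8955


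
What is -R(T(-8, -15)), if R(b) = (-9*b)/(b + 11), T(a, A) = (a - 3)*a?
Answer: 8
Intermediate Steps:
T(a, A) = a*(-3 + a) (T(a, A) = (-3 + a)*a = a*(-3 + a))
R(b) = -9*b/(11 + b) (R(b) = (-9*b)/(11 + b) = -9*b/(11 + b))
-R(T(-8, -15)) = -(-9)*(-8*(-3 - 8))/(11 - 8*(-3 - 8)) = -(-9)*(-8*(-11))/(11 - 8*(-11)) = -(-9)*88/(11 + 88) = -(-9)*88/99 = -1*(-8) = 8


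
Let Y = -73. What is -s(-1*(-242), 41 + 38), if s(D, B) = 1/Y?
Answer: 1/73 ≈ 0.013699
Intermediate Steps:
s(D, B) = -1/73 (s(D, B) = 1/(-73) = -1/73)
-s(-1*(-242), 41 + 38) = -1*(-1/73) = 1/73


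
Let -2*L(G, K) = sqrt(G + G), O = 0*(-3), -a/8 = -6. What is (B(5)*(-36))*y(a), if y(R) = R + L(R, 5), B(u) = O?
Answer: 0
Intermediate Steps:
a = 48 (a = -8*(-6) = 48)
O = 0
L(G, K) = -sqrt(2)*sqrt(G)/2 (L(G, K) = -sqrt(G + G)/2 = -sqrt(2)*sqrt(G)/2)
B(u) = 0
y(R) = R - sqrt(2)*sqrt(R)/2
(B(5)*(-36))*y(a) = (0*(-36))*(48 - sqrt(2)*sqrt(48)/2) = 0*(48 - sqrt(2)*4*sqrt(3)/2) = 0*(48 - 2*sqrt(6)) = 0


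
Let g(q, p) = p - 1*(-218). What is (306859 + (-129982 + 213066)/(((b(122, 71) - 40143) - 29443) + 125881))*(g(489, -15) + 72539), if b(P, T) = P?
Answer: 1259320217950954/56417 ≈ 2.2322e+10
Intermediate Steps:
g(q, p) = 218 + p (g(q, p) = p + 218 = 218 + p)
(306859 + (-129982 + 213066)/(((b(122, 71) - 40143) - 29443) + 125881))*(g(489, -15) + 72539) = (306859 + (-129982 + 213066)/(((122 - 40143) - 29443) + 125881))*((218 - 15) + 72539) = (306859 + 83084/((-40021 - 29443) + 125881))*(203 + 72539) = (306859 + 83084/(-69464 + 125881))*72742 = (306859 + 83084/56417)*72742 = (17312147287/56417)*72742 = 1259320217950954/56417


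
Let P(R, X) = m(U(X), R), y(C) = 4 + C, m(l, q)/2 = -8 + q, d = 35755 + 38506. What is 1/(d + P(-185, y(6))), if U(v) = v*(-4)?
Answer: 1/73875 ≈ 1.3536e-5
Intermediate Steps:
d = 74261
U(v) = -4*v
m(l, q) = -16 + 2*q (m(l, q) = 2*(-8 + q) = -16 + 2*q)
P(R, X) = -16 + 2*R
1/(d + P(-185, y(6))) = 1/(74261 + (-16 + 2*(-185))) = 1/(74261 + (-16 - 370)) = 1/(74261 - 386) = 1/73875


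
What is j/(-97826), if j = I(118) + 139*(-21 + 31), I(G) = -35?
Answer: -1355/97826 ≈ -0.013851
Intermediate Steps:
j = 1355 (j = -35 + 139*(-21 + 31) = -35 + 139*10 = -35 + 1390 = 1355)
j/(-97826) = 1355/(-97826) = 1355*(-1/97826) = -1355/97826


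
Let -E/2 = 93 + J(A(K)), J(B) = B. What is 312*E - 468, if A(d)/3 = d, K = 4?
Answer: -65988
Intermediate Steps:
A(d) = 3*d
E = -210 (E = -2*(93 + 3*4) = -2*(93 + 12) = -2*105 = -210)
312*E - 468 = 312*(-210) - 468 = -65520 - 468 = -65988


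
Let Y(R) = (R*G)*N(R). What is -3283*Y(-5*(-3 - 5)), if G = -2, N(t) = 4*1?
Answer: 1050560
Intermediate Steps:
N(t) = 4
Y(R) = -8*R (Y(R) = (R*(-2))*4 = -2*R*4 = -8*R)
-3283*Y(-5*(-3 - 5)) = -(-26264)*(-5*(-3 - 5)) = -(-26264)*(-5*(-8)) = -(-26264)*40 = -3283*(-320) = 1050560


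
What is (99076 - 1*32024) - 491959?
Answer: -424907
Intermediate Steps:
(99076 - 1*32024) - 491959 = (99076 - 32024) - 491959 = 67052 - 491959 = -424907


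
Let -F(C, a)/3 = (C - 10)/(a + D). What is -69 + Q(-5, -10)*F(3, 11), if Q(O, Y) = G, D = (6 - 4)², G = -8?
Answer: -401/5 ≈ -80.200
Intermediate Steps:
D = 4 (D = 2² = 4)
Q(O, Y) = -8
F(C, a) = -3*(-10 + C)/(4 + a) (F(C, a) = -3*(C - 10)/(a + 4) = -3*(-10 + C)/(4 + a))
-69 + Q(-5, -10)*F(3, 11) = -69 - 24*(10 - 1*3)/(4 + 11) = -69 - 24*(10 - 3)/15 = -69 - 24*7/15 = -69 - 8*7/5 = -69 - 56/5 = -401/5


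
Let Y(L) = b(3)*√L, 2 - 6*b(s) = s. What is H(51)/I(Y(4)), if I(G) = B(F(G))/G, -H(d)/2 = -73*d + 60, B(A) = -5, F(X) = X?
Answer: 2442/5 ≈ 488.40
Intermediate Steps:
b(s) = ⅓ - s/6
Y(L) = -√L/6 (Y(L) = (⅓ - ⅙*3)*√L = (⅓ - ½)*√L = -√L/6)
H(d) = -120 + 146*d (H(d) = -2*(-73*d + 60) = -2*(60 - 73*d) = -120 + 146*d)
I(G) = -5/G
H(51)/I(Y(4)) = (-120 + 146*51)/((-5/((-√4/6)))) = (-120 + 7446)/((-5/((-⅙*2)))) = 7326/((-5/(-⅓))) = 7326/((-5*(-3))) = 7326/15 = 7326*(1/15) = 2442/5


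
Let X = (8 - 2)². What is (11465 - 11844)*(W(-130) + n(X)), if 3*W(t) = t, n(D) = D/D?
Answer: 48133/3 ≈ 16044.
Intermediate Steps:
X = 36 (X = 6² = 36)
n(D) = 1
W(t) = t/3
(11465 - 11844)*(W(-130) + n(X)) = (11465 - 11844)*((⅓)*(-130) + 1) = -379*(-130/3 + 1) = -379*(-127/3) = 48133/3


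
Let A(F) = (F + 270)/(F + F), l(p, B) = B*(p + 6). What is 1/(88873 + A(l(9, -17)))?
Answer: 34/3021681 ≈ 1.1252e-5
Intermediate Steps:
l(p, B) = B*(6 + p)
A(F) = (270 + F)/(2*F) (A(F) = (270 + F)/((2*F)) = (270 + F)*(1/(2*F)) = (270 + F)/(2*F))
1/(88873 + A(l(9, -17))) = 1/(88873 + (270 - 17*(6 + 9))/(2*((-17*(6 + 9))))) = 1/(88873 + (270 - 17*15)/(2*((-17*15)))) = 1/(88873 + (½)*(270 - 255)/(-255)) = 1/(88873 + (½)*(-1/255)*15) = 1/(88873 - 1/34) = 1/(3021681/34) = 34/3021681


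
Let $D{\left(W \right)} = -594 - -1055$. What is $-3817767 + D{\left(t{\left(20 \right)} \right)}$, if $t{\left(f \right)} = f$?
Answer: $-3817306$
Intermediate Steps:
$D{\left(W \right)} = 461$ ($D{\left(W \right)} = -594 + 1055 = 461$)
$-3817767 + D{\left(t{\left(20 \right)} \right)} = -3817767 + 461 = -3817306$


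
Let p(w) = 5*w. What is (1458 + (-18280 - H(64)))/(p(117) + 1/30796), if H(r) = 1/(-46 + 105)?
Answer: -30564999204/1062923999 ≈ -28.756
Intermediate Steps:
H(r) = 1/59
(1458 + (-18280 - H(64)))/(p(117) + 1/30796) = (1458 + (-18280 - 1*1/59))/(5*117 + 1/30796) = (1458 + (-18280 - 1/59))/(585 + 1/30796) = (1458 - 1078521/59)/(18015661/30796) = -992499/59*30796/18015661 = -30564999204/1062923999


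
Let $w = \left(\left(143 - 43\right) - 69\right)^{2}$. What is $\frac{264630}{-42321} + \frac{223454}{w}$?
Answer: $\frac{3067495768}{13556827} \approx 226.27$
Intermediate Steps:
$w = 961$ ($w = \left(\left(143 - 43\right) - 69\right)^{2} = \left(100 - 69\right)^{2} = 31^{2} = 961$)
$\frac{264630}{-42321} + \frac{223454}{w} = \frac{264630}{-42321} + \frac{223454}{961} = 264630 \left(- \frac{1}{42321}\right) + 223454 \cdot \frac{1}{961} = - \frac{88210}{14107} + \frac{223454}{961} = \frac{3067495768}{13556827}$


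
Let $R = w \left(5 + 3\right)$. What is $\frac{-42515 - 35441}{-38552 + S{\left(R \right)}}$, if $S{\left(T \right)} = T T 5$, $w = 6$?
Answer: $\frac{19489}{6758} \approx 2.8838$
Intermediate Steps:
$R = 48$ ($R = 6 \left(5 + 3\right) = 6 \cdot 8 = 48$)
$S{\left(T \right)} = 5 T^{2}$ ($S{\left(T \right)} = T^{2} \cdot 5 = 5 T^{2}$)
$\frac{-42515 - 35441}{-38552 + S{\left(R \right)}} = \frac{-42515 - 35441}{-38552 + 5 \cdot 48^{2}} = - \frac{77956}{-38552 + 5 \cdot 2304} = - \frac{77956}{-38552 + 11520} = - \frac{77956}{-27032} = \left(-77956\right) \left(- \frac{1}{27032}\right) = \frac{19489}{6758}$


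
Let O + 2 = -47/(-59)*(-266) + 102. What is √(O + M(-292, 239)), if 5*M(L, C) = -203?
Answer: I*√13271165/295 ≈ 12.349*I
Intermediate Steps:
M(L, C) = -203/5 (M(L, C) = (⅕)*(-203) = -203/5)
O = -6602/59 (O = -2 + (-47/(-59)*(-266) + 102) = -2 + (-47*(-1/59)*(-266) + 102) = -2 + ((47/59)*(-266) + 102) = -2 + (-12502/59 + 102) = -2 - 6484/59 = -6602/59 ≈ -111.90)
√(O + M(-292, 239)) = √(-6602/59 - 203/5) = √(-44987/295) = I*√13271165/295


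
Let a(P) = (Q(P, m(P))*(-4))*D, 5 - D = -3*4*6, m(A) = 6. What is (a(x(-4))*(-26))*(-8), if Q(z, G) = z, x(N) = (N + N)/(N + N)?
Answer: -64064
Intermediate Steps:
x(N) = 1 (x(N) = (2*N)/((2*N)) = (2*N)*(1/(2*N)) = 1)
D = 77 (D = 5 - (-3*4)*6 = 5 - (-12)*6 = 5 - 1*(-72) = 5 + 72 = 77)
a(P) = -308*P (a(P) = (P*(-4))*77 = -4*P*77 = -308*P)
(a(x(-4))*(-26))*(-8) = (-308*1*(-26))*(-8) = -308*(-26)*(-8) = 8008*(-8) = -64064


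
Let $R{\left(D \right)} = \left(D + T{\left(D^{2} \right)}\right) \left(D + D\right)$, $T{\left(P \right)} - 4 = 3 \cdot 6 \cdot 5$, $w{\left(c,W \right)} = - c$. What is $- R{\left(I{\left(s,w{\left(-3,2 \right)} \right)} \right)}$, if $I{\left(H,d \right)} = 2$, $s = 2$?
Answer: $-384$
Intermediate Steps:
$T{\left(P \right)} = 94$ ($T{\left(P \right)} = 4 + 3 \cdot 6 \cdot 5 = 4 + 18 \cdot 5 = 4 + 90 = 94$)
$R{\left(D \right)} = 2 D \left(94 + D\right)$ ($R{\left(D \right)} = \left(D + 94\right) \left(D + D\right) = \left(94 + D\right) 2 D = 2 D \left(94 + D\right)$)
$- R{\left(I{\left(s,w{\left(-3,2 \right)} \right)} \right)} = - 2 \cdot 2 \left(94 + 2\right) = - 2 \cdot 2 \cdot 96 = \left(-1\right) 384 = -384$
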